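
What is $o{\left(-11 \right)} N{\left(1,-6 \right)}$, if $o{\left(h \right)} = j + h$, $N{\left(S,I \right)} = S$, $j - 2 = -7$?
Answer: $-16$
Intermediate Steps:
$j = -5$ ($j = 2 - 7 = -5$)
$o{\left(h \right)} = -5 + h$
$o{\left(-11 \right)} N{\left(1,-6 \right)} = \left(-5 - 11\right) 1 = \left(-16\right) 1 = -16$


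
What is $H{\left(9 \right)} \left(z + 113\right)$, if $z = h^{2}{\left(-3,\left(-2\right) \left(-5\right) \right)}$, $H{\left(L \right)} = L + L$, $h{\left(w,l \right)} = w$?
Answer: $2196$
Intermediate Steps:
$H{\left(L \right)} = 2 L$
$z = 9$ ($z = \left(-3\right)^{2} = 9$)
$H{\left(9 \right)} \left(z + 113\right) = 2 \cdot 9 \left(9 + 113\right) = 18 \cdot 122 = 2196$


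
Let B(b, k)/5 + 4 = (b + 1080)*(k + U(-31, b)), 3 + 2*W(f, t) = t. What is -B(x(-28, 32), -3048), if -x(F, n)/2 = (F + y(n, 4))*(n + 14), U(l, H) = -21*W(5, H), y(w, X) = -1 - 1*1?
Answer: 614332820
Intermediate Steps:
W(f, t) = -3/2 + t/2
y(w, X) = -2 (y(w, X) = -1 - 1 = -2)
U(l, H) = 63/2 - 21*H/2 (U(l, H) = -21*(-3/2 + H/2) = 63/2 - 21*H/2)
x(F, n) = -2*(-2 + F)*(14 + n) (x(F, n) = -2*(F - 2)*(n + 14) = -2*(-2 + F)*(14 + n))
B(b, k) = -20 + 5*(1080 + b)*(63/2 + k - 21*b/2) (B(b, k) = -20 + 5*((b + 1080)*(k + (63/2 - 21*b/2))) = -20 + 5*((1080 + b)*(63/2 + k - 21*b/2)) = -20 + 5*(1080 + b)*(63/2 + k - 21*b/2))
-B(x(-28, 32), -3048) = -(170080 + 5400*(-3048) - 113085*(56 - 28*(-28) + 4*32 - 2*(-28)*32)/2 - 105*(56 - 28*(-28) + 4*32 - 2*(-28)*32)²/2 + 5*(56 - 28*(-28) + 4*32 - 2*(-28)*32)*(-3048)) = -(170080 - 16459200 - 113085*(56 + 784 + 128 + 1792)/2 - 105*(56 + 784 + 128 + 1792)²/2 + 5*(56 + 784 + 128 + 1792)*(-3048)) = -(170080 - 16459200 - 113085/2*2760 - 105/2*2760² + 5*2760*(-3048)) = -(170080 - 16459200 - 156057300 - 105/2*7617600 - 42062400) = -(170080 - 16459200 - 156057300 - 399924000 - 42062400) = -1*(-614332820) = 614332820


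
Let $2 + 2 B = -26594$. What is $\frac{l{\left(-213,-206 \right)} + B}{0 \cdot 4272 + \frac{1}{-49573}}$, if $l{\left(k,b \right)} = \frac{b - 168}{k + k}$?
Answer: $\frac{140404963451}{213} \approx 6.5918 \cdot 10^{8}$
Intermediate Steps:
$l{\left(k,b \right)} = \frac{-168 + b}{2 k}$
$B = -13298$ ($B = -1 + \frac{1}{2} \left(-26594\right) = -1 - 13297 = -13298$)
$\frac{l{\left(-213,-206 \right)} + B}{0 \cdot 4272 + \frac{1}{-49573}} = \frac{\frac{-168 - 206}{2 \left(-213\right)} - 13298}{0 \cdot 4272 + \frac{1}{-49573}} = \frac{\frac{1}{2} \left(- \frac{1}{213}\right) \left(-374\right) - 13298}{0 - \frac{1}{49573}} = \frac{\frac{187}{213} - 13298}{- \frac{1}{49573}} = \left(- \frac{2832287}{213}\right) \left(-49573\right) = \frac{140404963451}{213}$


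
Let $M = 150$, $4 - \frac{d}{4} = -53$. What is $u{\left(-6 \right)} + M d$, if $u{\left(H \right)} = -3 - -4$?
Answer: $34201$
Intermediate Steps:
$d = 228$ ($d = 16 - -212 = 16 + 212 = 228$)
$u{\left(H \right)} = 1$ ($u{\left(H \right)} = -3 + 4 = 1$)
$u{\left(-6 \right)} + M d = 1 + 150 \cdot 228 = 1 + 34200 = 34201$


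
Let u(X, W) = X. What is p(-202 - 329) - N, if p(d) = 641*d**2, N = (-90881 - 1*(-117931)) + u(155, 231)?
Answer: 180709796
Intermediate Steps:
N = 27205 (N = (-90881 - 1*(-117931)) + 155 = (-90881 + 117931) + 155 = 27050 + 155 = 27205)
p(-202 - 329) - N = 641*(-202 - 329)**2 - 1*27205 = 641*(-531)**2 - 27205 = 641*281961 - 27205 = 180737001 - 27205 = 180709796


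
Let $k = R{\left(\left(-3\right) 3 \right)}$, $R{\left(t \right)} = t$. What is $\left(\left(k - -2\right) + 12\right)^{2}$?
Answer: $25$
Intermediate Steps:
$k = -9$ ($k = \left(-3\right) 3 = -9$)
$\left(\left(k - -2\right) + 12\right)^{2} = \left(\left(-9 - -2\right) + 12\right)^{2} = \left(\left(-9 + 2\right) + 12\right)^{2} = \left(-7 + 12\right)^{2} = 5^{2} = 25$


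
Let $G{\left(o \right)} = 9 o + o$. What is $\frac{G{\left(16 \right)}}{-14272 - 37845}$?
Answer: $- \frac{160}{52117} \approx -0.00307$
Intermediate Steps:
$G{\left(o \right)} = 10 o$
$\frac{G{\left(16 \right)}}{-14272 - 37845} = \frac{10 \cdot 16}{-14272 - 37845} = \frac{160}{-14272 - 37845} = \frac{160}{-52117} = 160 \left(- \frac{1}{52117}\right) = - \frac{160}{52117}$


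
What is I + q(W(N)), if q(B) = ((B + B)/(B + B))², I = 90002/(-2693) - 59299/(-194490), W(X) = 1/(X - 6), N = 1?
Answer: -16821035203/523761570 ≈ -32.116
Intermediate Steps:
W(X) = 1/(-6 + X)
I = -17344796773/523761570 (I = 90002*(-1/2693) - 59299*(-1/194490) = -90002/2693 + 59299/194490 = -17344796773/523761570 ≈ -33.116)
q(B) = 1 (q(B) = ((2*B)/((2*B)))² = ((2*B)*(1/(2*B)))² = 1² = 1)
I + q(W(N)) = -17344796773/523761570 + 1 = -16821035203/523761570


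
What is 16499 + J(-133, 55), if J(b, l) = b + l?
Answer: 16421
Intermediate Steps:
16499 + J(-133, 55) = 16499 + (-133 + 55) = 16499 - 78 = 16421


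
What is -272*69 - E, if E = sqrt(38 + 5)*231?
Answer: -18768 - 231*sqrt(43) ≈ -20283.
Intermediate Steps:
E = 231*sqrt(43) (E = sqrt(43)*231 = 231*sqrt(43) ≈ 1514.8)
-272*69 - E = -272*69 - 231*sqrt(43) = -18768 - 231*sqrt(43)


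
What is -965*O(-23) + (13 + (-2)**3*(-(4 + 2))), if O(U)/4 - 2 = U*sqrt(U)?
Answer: -7659 + 88780*I*sqrt(23) ≈ -7659.0 + 4.2577e+5*I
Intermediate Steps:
O(U) = 8 + 4*U**(3/2) (O(U) = 8 + 4*(U*sqrt(U)) = 8 + 4*U**(3/2))
-965*O(-23) + (13 + (-2)**3*(-(4 + 2))) = -965*(8 + 4*(-23)**(3/2)) + (13 + (-2)**3*(-(4 + 2))) = -965*(8 + 4*(-23*I*sqrt(23))) + (13 - (-8)*6) = -965*(8 - 92*I*sqrt(23)) + (13 - 8*(-6)) = (-7720 + 88780*I*sqrt(23)) + (13 + 48) = (-7720 + 88780*I*sqrt(23)) + 61 = -7659 + 88780*I*sqrt(23)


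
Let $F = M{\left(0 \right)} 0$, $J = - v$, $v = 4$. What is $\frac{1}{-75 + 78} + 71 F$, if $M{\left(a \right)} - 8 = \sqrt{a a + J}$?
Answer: $\frac{1}{3} \approx 0.33333$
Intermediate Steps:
$J = -4$ ($J = \left(-1\right) 4 = -4$)
$M{\left(a \right)} = 8 + \sqrt{-4 + a^{2}}$ ($M{\left(a \right)} = 8 + \sqrt{a a - 4} = 8 + \sqrt{a^{2} - 4} = 8 + \sqrt{-4 + a^{2}}$)
$F = 0$ ($F = \left(8 + \sqrt{-4 + 0^{2}}\right) 0 = \left(8 + \sqrt{-4 + 0}\right) 0 = \left(8 + \sqrt{-4}\right) 0 = \left(8 + 2 i\right) 0 = 0$)
$\frac{1}{-75 + 78} + 71 F = \frac{1}{-75 + 78} + 71 \cdot 0 = \frac{1}{3} + 0 = \frac{1}{3}$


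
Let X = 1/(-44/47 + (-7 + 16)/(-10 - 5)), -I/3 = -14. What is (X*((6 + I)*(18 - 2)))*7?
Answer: -1263360/361 ≈ -3499.6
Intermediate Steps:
I = 42 (I = -3*(-14) = 42)
X = -235/361 (X = 1/(-44*1/47 + 9/(-15)) = 1/(-44/47 + 9*(-1/15)) = 1/(-44/47 - ⅗) = 1/(-361/235) = -235/361 ≈ -0.65097)
(X*((6 + I)*(18 - 2)))*7 = -235*(6 + 42)*(18 - 2)/361*7 = -11280*16/361*7 = -235/361*768*7 = -180480/361*7 = -1263360/361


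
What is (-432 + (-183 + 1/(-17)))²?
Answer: 109327936/289 ≈ 3.7830e+5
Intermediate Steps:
(-432 + (-183 + 1/(-17)))² = (-432 + (-183 - 1/17))² = (-432 - 3112/17)² = (-10456/17)² = 109327936/289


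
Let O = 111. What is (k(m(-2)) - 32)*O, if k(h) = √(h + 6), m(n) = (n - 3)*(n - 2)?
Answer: -3552 + 111*√26 ≈ -2986.0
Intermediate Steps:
m(n) = (-3 + n)*(-2 + n)
k(h) = √(6 + h)
(k(m(-2)) - 32)*O = (√(6 + (6 + (-2)² - 5*(-2))) - 32)*111 = (√(6 + (6 + 4 + 10)) - 32)*111 = (√(6 + 20) - 32)*111 = (√26 - 32)*111 = (-32 + √26)*111 = -3552 + 111*√26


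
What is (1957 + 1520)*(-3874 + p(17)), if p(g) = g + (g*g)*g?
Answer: 3671712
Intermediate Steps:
p(g) = g + g³ (p(g) = g + g²*g = g + g³)
(1957 + 1520)*(-3874 + p(17)) = (1957 + 1520)*(-3874 + (17 + 17³)) = 3477*(-3874 + (17 + 4913)) = 3477*(-3874 + 4930) = 3477*1056 = 3671712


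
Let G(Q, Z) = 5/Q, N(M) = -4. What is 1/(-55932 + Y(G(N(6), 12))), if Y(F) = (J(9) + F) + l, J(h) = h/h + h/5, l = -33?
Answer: -20/1119269 ≈ -1.7869e-5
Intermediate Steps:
J(h) = 1 + h/5 (J(h) = 1 + h*(⅕) = 1 + h/5)
Y(F) = -151/5 + F (Y(F) = ((1 + (⅕)*9) + F) - 33 = ((1 + 9/5) + F) - 33 = (14/5 + F) - 33 = -151/5 + F)
1/(-55932 + Y(G(N(6), 12))) = 1/(-55932 + (-151/5 + 5/(-4))) = 1/(-55932 + (-151/5 + 5*(-¼))) = 1/(-55932 + (-151/5 - 5/4)) = 1/(-55932 - 629/20) = 1/(-1119269/20) = -20/1119269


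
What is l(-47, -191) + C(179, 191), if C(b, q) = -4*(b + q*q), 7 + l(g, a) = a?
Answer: -146838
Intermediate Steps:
l(g, a) = -7 + a
C(b, q) = -4*b - 4*q² (C(b, q) = -4*(b + q²) = -4*b - 4*q²)
l(-47, -191) + C(179, 191) = (-7 - 191) + (-4*179 - 4*191²) = -198 + (-716 - 4*36481) = -198 + (-716 - 145924) = -198 - 146640 = -146838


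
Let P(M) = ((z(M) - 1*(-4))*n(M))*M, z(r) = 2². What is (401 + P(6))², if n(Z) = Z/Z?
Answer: 201601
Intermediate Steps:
z(r) = 4
n(Z) = 1
P(M) = 8*M (P(M) = ((4 - 1*(-4))*1)*M = ((4 + 4)*1)*M = (8*1)*M = 8*M)
(401 + P(6))² = (401 + 8*6)² = (401 + 48)² = 449² = 201601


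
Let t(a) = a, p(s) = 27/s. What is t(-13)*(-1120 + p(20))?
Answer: 290849/20 ≈ 14542.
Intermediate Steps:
t(-13)*(-1120 + p(20)) = -13*(-1120 + 27/20) = -13*(-22373/20) = 290849/20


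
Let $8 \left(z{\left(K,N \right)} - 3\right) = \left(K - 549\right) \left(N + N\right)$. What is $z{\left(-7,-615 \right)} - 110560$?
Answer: $-25072$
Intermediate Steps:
$z{\left(K,N \right)} = 3 + \frac{N \left(-549 + K\right)}{4}$ ($z{\left(K,N \right)} = 3 + \frac{\left(K - 549\right) \left(N + N\right)}{8} = 3 + \frac{\left(-549 + K\right) 2 N}{8} = 3 + \frac{2 N \left(-549 + K\right)}{8} = 3 + \frac{N \left(-549 + K\right)}{4}$)
$z{\left(-7,-615 \right)} - 110560 = \left(3 - - \frac{337635}{4} + \frac{1}{4} \left(-7\right) \left(-615\right)\right) - 110560 = \left(3 + \frac{337635}{4} + \frac{4305}{4}\right) - 110560 = 85488 - 110560 = -25072$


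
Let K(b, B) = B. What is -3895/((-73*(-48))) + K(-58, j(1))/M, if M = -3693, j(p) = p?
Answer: -4795913/4313424 ≈ -1.1119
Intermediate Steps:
-3895/((-73*(-48))) + K(-58, j(1))/M = -3895/((-73*(-48))) + 1/(-3693) = -3895/3504 + 1*(-1/3693) = -3895*1/3504 - 1/3693 = -3895/3504 - 1/3693 = -4795913/4313424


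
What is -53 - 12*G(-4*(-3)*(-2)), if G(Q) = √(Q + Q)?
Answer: -53 - 48*I*√3 ≈ -53.0 - 83.138*I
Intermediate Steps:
G(Q) = √2*√Q (G(Q) = √(2*Q) = √2*√Q)
-53 - 12*G(-4*(-3)*(-2)) = -53 - 12*√2*√(-4*(-3)*(-2)) = -53 - 12*√2*√(12*(-2)) = -53 - 12*√2*√(-24) = -53 - 12*√2*2*I*√6 = -53 - 48*I*√3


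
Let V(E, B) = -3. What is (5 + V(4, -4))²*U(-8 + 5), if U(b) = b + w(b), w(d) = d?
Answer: -24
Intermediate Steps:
U(b) = 2*b (U(b) = b + b = 2*b)
(5 + V(4, -4))²*U(-8 + 5) = (5 - 3)²*(2*(-8 + 5)) = 2²*(2*(-3)) = 4*(-6) = -24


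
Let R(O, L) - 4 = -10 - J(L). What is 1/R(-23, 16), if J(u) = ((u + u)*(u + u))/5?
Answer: -5/1054 ≈ -0.0047438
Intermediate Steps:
J(u) = 4*u**2/5 (J(u) = ((2*u)*(2*u))*(1/5) = (4*u**2)*(1/5) = 4*u**2/5)
R(O, L) = -6 - 4*L**2/5 (R(O, L) = 4 + (-10 - 4*L**2/5) = -6 - 4*L**2/5)
1/R(-23, 16) = 1/(-6 - 4/5*16**2) = 1/(-6 - 4/5*256) = 1/(-6 - 1024/5) = 1/(-1054/5) = -5/1054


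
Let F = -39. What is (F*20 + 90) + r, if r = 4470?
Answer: 3780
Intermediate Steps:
(F*20 + 90) + r = (-39*20 + 90) + 4470 = (-780 + 90) + 4470 = -690 + 4470 = 3780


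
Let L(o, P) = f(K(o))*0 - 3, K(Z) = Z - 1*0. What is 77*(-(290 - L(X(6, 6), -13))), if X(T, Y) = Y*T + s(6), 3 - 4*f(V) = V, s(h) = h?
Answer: -22561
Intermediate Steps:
K(Z) = Z (K(Z) = Z + 0 = Z)
f(V) = ¾ - V/4
X(T, Y) = 6 + T*Y (X(T, Y) = Y*T + 6 = T*Y + 6 = 6 + T*Y)
L(o, P) = -3 (L(o, P) = (¾ - o/4)*0 - 3 = 0 - 3 = -3)
77*(-(290 - L(X(6, 6), -13))) = 77*(-(290 - 1*(-3))) = 77*(-(290 + 3)) = 77*(-1*293) = 77*(-293) = -22561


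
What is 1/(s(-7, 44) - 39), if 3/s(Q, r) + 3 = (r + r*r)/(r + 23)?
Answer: -593/23060 ≈ -0.025716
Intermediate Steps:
s(Q, r) = 3/(-3 + (r + r²)/(23 + r)) (s(Q, r) = 3/(-3 + (r + r*r)/(r + 23)) = 3/(-3 + (r + r²)/(23 + r)))
1/(s(-7, 44) - 39) = 1/(3*(23 + 44)/(-69 + 44² - 2*44) - 39) = 1/(3*67/(-69 + 1936 - 88) - 39) = 1/(3*67/1779 - 39) = 1/(3*(1/1779)*67 - 39) = 1/(67/593 - 39) = 1/(-23060/593) = -593/23060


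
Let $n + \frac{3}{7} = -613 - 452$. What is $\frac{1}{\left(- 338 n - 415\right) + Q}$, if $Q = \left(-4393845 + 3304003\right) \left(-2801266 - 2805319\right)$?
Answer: $\frac{7}{42772045184889} \approx 1.6366 \cdot 10^{-13}$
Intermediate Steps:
$n = - \frac{7458}{7}$ ($n = - \frac{3}{7} - 1065 = - \frac{7458}{7} \approx -1065.4$)
$Q = 6110291809570$ ($Q = \left(-1089842\right) \left(-5606585\right) = 6110291809570$)
$\frac{1}{\left(- 338 n - 415\right) + Q} = \frac{1}{\left(\left(-338\right) \left(- \frac{7458}{7}\right) - 415\right) + 6110291809570} = \frac{1}{\left(\frac{2520804}{7} - 415\right) + 6110291809570} = \frac{1}{\frac{2517899}{7} + 6110291809570} = \frac{1}{\frac{42772045184889}{7}} = \frac{7}{42772045184889}$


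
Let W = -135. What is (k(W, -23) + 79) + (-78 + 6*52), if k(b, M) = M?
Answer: 290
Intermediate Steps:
(k(W, -23) + 79) + (-78 + 6*52) = (-23 + 79) + (-78 + 6*52) = 56 + (-78 + 312) = 56 + 234 = 290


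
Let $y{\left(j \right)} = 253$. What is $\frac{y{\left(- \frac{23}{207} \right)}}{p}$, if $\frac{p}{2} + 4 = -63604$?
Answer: $- \frac{253}{127216} \approx -0.0019887$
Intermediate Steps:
$p = -127216$ ($p = -8 + 2 \left(-63604\right) = -8 - 127208 = -127216$)
$\frac{y{\left(- \frac{23}{207} \right)}}{p} = \frac{253}{-127216} = 253 \left(- \frac{1}{127216}\right) = - \frac{253}{127216}$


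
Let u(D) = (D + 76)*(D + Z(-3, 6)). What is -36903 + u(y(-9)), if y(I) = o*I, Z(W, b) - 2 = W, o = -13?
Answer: -14515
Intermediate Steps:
Z(W, b) = 2 + W
y(I) = -13*I
u(D) = (-1 + D)*(76 + D) (u(D) = (D + 76)*(D + (2 - 3)) = (76 + D)*(D - 1) = (76 + D)*(-1 + D) = (-1 + D)*(76 + D))
-36903 + u(y(-9)) = -36903 + (-76 + (-13*(-9))² + 75*(-13*(-9))) = -36903 + (-76 + 117² + 75*117) = -36903 + (-76 + 13689 + 8775) = -36903 + 22388 = -14515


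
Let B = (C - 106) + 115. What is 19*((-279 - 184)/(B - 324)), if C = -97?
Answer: 8797/412 ≈ 21.352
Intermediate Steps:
B = -88 (B = (-97 - 106) + 115 = -203 + 115 = -88)
19*((-279 - 184)/(B - 324)) = 19*((-279 - 184)/(-88 - 324)) = 19*(-463/(-412)) = 19*(-463*(-1/412)) = 19*(463/412) = 8797/412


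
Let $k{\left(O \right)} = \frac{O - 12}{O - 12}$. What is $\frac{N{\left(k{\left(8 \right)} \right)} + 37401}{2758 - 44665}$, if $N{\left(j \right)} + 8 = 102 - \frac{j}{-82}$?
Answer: $- \frac{3074591}{3436374} \approx -0.89472$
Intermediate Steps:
$k{\left(O \right)} = 1$ ($k{\left(O \right)} = \frac{-12 + O}{-12 + O} = 1$)
$N{\left(j \right)} = 94 + \frac{j}{82}$ ($N{\left(j \right)} = -8 - \left(-102 + \frac{j}{-82}\right) = -8 - \left(-102 + j \left(- \frac{1}{82}\right)\right) = -8 - \left(-102 - \frac{j}{82}\right) = -8 + \left(102 + \frac{j}{82}\right) = 94 + \frac{j}{82}$)
$\frac{N{\left(k{\left(8 \right)} \right)} + 37401}{2758 - 44665} = \frac{\left(94 + \frac{1}{82} \cdot 1\right) + 37401}{2758 - 44665} = \frac{\left(94 + \frac{1}{82}\right) + 37401}{-41907} = \left(\frac{7709}{82} + 37401\right) \left(- \frac{1}{41907}\right) = \frac{3074591}{82} \left(- \frac{1}{41907}\right) = - \frac{3074591}{3436374}$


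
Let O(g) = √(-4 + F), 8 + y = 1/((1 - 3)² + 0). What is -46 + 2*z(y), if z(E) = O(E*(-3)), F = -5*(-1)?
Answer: -44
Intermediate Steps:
y = -31/4 (y = -8 + 1/((1 - 3)² + 0) = -8 + 1/((-2)² + 0) = -8 + 1/(4 + 0) = -8 + 1/4 = -8 + ¼ = -31/4 ≈ -7.7500)
F = 5
O(g) = 1 (O(g) = √(-4 + 5) = √1 = 1)
z(E) = 1
-46 + 2*z(y) = -46 + 2*1 = -46 + 2 = -44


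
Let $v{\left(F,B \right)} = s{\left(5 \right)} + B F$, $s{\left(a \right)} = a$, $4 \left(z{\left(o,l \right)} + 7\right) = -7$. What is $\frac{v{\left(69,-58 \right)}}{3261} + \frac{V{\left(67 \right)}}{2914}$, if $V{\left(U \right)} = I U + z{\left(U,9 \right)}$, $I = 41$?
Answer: $- \frac{10871299}{38010216} \approx -0.28601$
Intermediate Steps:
$z{\left(o,l \right)} = - \frac{35}{4}$ ($z{\left(o,l \right)} = -7 + \frac{1}{4} \left(-7\right) = -7 - \frac{7}{4} = - \frac{35}{4}$)
$v{\left(F,B \right)} = 5 + B F$
$V{\left(U \right)} = - \frac{35}{4} + 41 U$ ($V{\left(U \right)} = 41 U - \frac{35}{4} = - \frac{35}{4} + 41 U$)
$\frac{v{\left(69,-58 \right)}}{3261} + \frac{V{\left(67 \right)}}{2914} = \frac{5 - 4002}{3261} + \frac{- \frac{35}{4} + 41 \cdot 67}{2914} = \left(5 - 4002\right) \frac{1}{3261} + \left(- \frac{35}{4} + 2747\right) \frac{1}{2914} = \left(-3997\right) \frac{1}{3261} + \frac{10953}{4} \cdot \frac{1}{2914} = - \frac{3997}{3261} + \frac{10953}{11656} = - \frac{10871299}{38010216}$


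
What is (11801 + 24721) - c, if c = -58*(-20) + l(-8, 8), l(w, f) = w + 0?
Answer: 35370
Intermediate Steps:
l(w, f) = w
c = 1152 (c = -58*(-20) - 8 = 1160 - 8 = 1152)
(11801 + 24721) - c = (11801 + 24721) - 1*1152 = 36522 - 1152 = 35370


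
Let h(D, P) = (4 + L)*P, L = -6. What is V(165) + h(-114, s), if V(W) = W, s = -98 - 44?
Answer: 449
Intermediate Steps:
s = -142
h(D, P) = -2*P (h(D, P) = (4 - 6)*P = -2*P)
V(165) + h(-114, s) = 165 - 2*(-142) = 165 + 284 = 449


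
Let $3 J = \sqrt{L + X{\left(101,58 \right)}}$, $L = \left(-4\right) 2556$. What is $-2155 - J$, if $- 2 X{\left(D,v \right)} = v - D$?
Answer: $-2155 - \frac{i \sqrt{40810}}{6} \approx -2155.0 - 33.669 i$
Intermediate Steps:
$X{\left(D,v \right)} = \frac{D}{2} - \frac{v}{2}$ ($X{\left(D,v \right)} = - \frac{v - D}{2} = \frac{D}{2} - \frac{v}{2}$)
$L = -10224$
$J = \frac{i \sqrt{40810}}{6}$ ($J = \frac{\sqrt{-10224 + \left(\frac{1}{2} \cdot 101 - 29\right)}}{3} = \frac{\sqrt{-10224 + \left(\frac{101}{2} - 29\right)}}{3} = \frac{\sqrt{-10224 + \frac{43}{2}}}{3} = \frac{\sqrt{- \frac{20405}{2}}}{3} = \frac{\frac{1}{2} i \sqrt{40810}}{3} = \frac{i \sqrt{40810}}{6} \approx 33.669 i$)
$-2155 - J = -2155 - \frac{i \sqrt{40810}}{6}$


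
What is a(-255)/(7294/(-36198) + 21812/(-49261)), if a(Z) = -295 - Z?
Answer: 7132598712/114886051 ≈ 62.084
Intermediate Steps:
a(-255)/(7294/(-36198) + 21812/(-49261)) = (-295 - 1*(-255))/(7294/(-36198) + 21812/(-49261)) = (-295 + 255)/(7294*(-1/36198) + 21812*(-1/49261)) = -40/(-3647/18099 - 21812/49261) = -40/(-574430255/891574839) = -40*(-891574839/574430255) = 7132598712/114886051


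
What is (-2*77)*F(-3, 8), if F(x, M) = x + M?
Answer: -770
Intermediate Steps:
F(x, M) = M + x
(-2*77)*F(-3, 8) = (-2*77)*(8 - 3) = -154*5 = -770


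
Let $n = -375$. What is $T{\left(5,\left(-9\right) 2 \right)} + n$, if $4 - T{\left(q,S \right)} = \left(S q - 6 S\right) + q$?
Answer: $-394$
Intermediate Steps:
$T{\left(q,S \right)} = 4 - q + 6 S - S q$ ($T{\left(q,S \right)} = 4 - \left(\left(S q - 6 S\right) + q\right) = 4 - \left(\left(- 6 S + S q\right) + q\right) = 4 - \left(q - 6 S + S q\right) = 4 - q + 6 S - S q$)
$T{\left(5,\left(-9\right) 2 \right)} + n = \left(4 - 5 + 6 \left(\left(-9\right) 2\right) - \left(-9\right) 2 \cdot 5\right) - 375 = \left(4 - 5 + 6 \left(-18\right) - \left(-18\right) 5\right) - 375 = \left(4 - 5 - 108 + 90\right) - 375 = -19 - 375 = -394$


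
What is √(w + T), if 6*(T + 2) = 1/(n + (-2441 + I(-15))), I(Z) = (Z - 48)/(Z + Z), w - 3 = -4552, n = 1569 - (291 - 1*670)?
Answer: I*√987041565114/14727 ≈ 67.461*I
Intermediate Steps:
n = 1948 (n = 1569 - (291 - 670) = 1569 - 1*(-379) = 1569 + 379 = 1948)
w = -4549 (w = 3 - 4552 = -4549)
I(Z) = (-48 + Z)/(2*Z) (I(Z) = (-48 + Z)/((2*Z)) = (-48 + Z)*(1/(2*Z)) = (-48 + Z)/(2*Z))
T = -29459/14727 (T = -2 + 1/(6*(1948 + (-2441 + (½)*(-48 - 15)/(-15)))) = -2 + 1/(6*(1948 + (-2441 + (½)*(-1/15)*(-63)))) = -2 + 1/(6*(1948 + (-2441 + 21/10))) = -2 + 1/(6*(1948 - 24389/10)) = -2 + 1/(6*(-4909/10)) = -2 + (⅙)*(-10/4909) = -2 - 5/14727 = -29459/14727 ≈ -2.0003)
√(w + T) = √(-4549 - 29459/14727) = √(-67022582/14727) = I*√987041565114/14727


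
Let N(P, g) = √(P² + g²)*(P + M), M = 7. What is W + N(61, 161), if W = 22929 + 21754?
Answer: 44683 + 68*√29642 ≈ 56390.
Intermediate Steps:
W = 44683
N(P, g) = √(P² + g²)*(7 + P) (N(P, g) = √(P² + g²)*(P + 7) = √(P² + g²)*(7 + P))
W + N(61, 161) = 44683 + √(61² + 161²)*(7 + 61) = 44683 + √(3721 + 25921)*68 = 44683 + √29642*68 = 44683 + 68*√29642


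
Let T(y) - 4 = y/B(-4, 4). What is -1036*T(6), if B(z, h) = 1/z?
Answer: 20720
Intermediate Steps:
T(y) = 4 - 4*y (T(y) = 4 + y/(1/(-4)) = 4 + y/(-1/4) = 4 + y*(-4) = 4 - 4*y)
-1036*T(6) = -1036*(4 - 4*6) = -1036*(4 - 24) = -1036*(-20) = 20720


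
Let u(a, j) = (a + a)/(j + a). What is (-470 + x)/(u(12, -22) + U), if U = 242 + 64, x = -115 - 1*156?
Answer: -1235/506 ≈ -2.4407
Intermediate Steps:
u(a, j) = 2*a/(a + j) (u(a, j) = (2*a)/(a + j) = 2*a/(a + j))
x = -271 (x = -115 - 156 = -271)
U = 306
(-470 + x)/(u(12, -22) + U) = (-470 - 271)/(2*12/(12 - 22) + 306) = -741/(2*12/(-10) + 306) = -741/(2*12*(-1/10) + 306) = -741/(-12/5 + 306) = -741/1518/5 = -741*5/1518 = -1235/506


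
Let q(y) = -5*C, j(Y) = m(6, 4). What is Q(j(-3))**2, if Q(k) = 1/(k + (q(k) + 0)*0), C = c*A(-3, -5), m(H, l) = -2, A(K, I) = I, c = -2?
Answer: 1/4 ≈ 0.25000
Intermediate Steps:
C = 10 (C = -2*(-5) = 10)
j(Y) = -2
q(y) = -50 (q(y) = -5*10 = -50)
Q(k) = 1/k (Q(k) = 1/(k + (-50 + 0)*0) = 1/(k - 50*0) = 1/(k + 0) = 1/k)
Q(j(-3))**2 = (1/(-2))**2 = (-1/2)**2 = 1/4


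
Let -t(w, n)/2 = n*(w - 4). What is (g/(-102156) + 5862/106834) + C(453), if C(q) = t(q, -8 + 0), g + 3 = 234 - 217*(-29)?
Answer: 9800520957074/1364216763 ≈ 7184.0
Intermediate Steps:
g = 6524 (g = -3 + (234 - 217*(-29)) = -3 + (234 + 6293) = -3 + 6527 = 6524)
t(w, n) = -2*n*(-4 + w) (t(w, n) = -2*n*(w - 4) = -2*n*(-4 + w))
C(q) = -64 + 16*q (C(q) = 2*(-8 + 0)*(4 - q) = 2*(-8)*(4 - q) = -64 + 16*q)
(g/(-102156) + 5862/106834) + C(453) = (6524/(-102156) + 5862/106834) + (-64 + 16*453) = (6524*(-1/102156) + 5862*(1/106834)) + (-64 + 7248) = (-1631/25539 + 2931/53417) + 7184 = -12268318/1364216763 + 7184 = 9800520957074/1364216763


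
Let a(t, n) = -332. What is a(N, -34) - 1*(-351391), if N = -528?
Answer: 351059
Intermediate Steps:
a(N, -34) - 1*(-351391) = -332 - 1*(-351391) = -332 + 351391 = 351059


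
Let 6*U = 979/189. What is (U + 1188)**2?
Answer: 1817565045241/1285956 ≈ 1.4134e+6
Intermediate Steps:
U = 979/1134 (U = (979/189)/6 = (979*(1/189))/6 = (1/6)*(979/189) = 979/1134 ≈ 0.86332)
(U + 1188)**2 = (979/1134 + 1188)**2 = (1348171/1134)**2 = 1817565045241/1285956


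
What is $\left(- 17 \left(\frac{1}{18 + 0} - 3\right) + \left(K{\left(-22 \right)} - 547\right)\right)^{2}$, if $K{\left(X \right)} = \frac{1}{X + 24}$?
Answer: $\frac{19963024}{81} \approx 2.4646 \cdot 10^{5}$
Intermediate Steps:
$K{\left(X \right)} = \frac{1}{24 + X}$
$\left(- 17 \left(\frac{1}{18 + 0} - 3\right) + \left(K{\left(-22 \right)} - 547\right)\right)^{2} = \left(- 17 \left(\frac{1}{18 + 0} - 3\right) - \left(547 - \frac{1}{24 - 22}\right)\right)^{2} = \left(- 17 \left(\frac{1}{18} - 3\right) - \left(547 - \frac{1}{2}\right)\right)^{2} = \left(- 17 \left(\frac{1}{18} - 3\right) + \left(\frac{1}{2} - 547\right)\right)^{2} = \left(\left(-17\right) \left(- \frac{53}{18}\right) - \frac{1093}{2}\right)^{2} = \left(\frac{901}{18} - \frac{1093}{2}\right)^{2} = \left(- \frac{4468}{9}\right)^{2} = \frac{19963024}{81}$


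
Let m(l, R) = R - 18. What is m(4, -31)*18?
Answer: -882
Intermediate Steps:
m(l, R) = -18 + R
m(4, -31)*18 = (-18 - 31)*18 = -49*18 = -882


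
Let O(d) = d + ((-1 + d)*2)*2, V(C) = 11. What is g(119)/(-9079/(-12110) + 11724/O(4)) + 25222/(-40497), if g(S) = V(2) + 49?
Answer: -55603963598/102777700773 ≈ -0.54101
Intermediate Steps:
g(S) = 60 (g(S) = 11 + 49 = 60)
O(d) = -4 + 5*d (O(d) = d + (-2 + 2*d)*2 = d + (-4 + 4*d) = -4 + 5*d)
g(119)/(-9079/(-12110) + 11724/O(4)) + 25222/(-40497) = 60/(-9079/(-12110) + 11724/(-4 + 5*4)) + 25222/(-40497) = 60/(-9079*(-1/12110) + 11724/(-4 + 20)) + 25222*(-1/40497) = 60/(1297/1730 + 11724/16) - 25222/40497 = 60/(1297/1730 + 11724*(1/16)) - 25222/40497 = 60/(1297/1730 + 2931/4) - 25222/40497 = 60/(2537909/3460) - 25222/40497 = 60*(3460/2537909) - 25222/40497 = 207600/2537909 - 25222/40497 = -55603963598/102777700773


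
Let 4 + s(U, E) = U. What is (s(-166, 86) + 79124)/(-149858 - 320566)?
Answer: -13159/78404 ≈ -0.16784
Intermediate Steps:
s(U, E) = -4 + U
(s(-166, 86) + 79124)/(-149858 - 320566) = ((-4 - 166) + 79124)/(-149858 - 320566) = (-170 + 79124)/(-470424) = 78954*(-1/470424) = -13159/78404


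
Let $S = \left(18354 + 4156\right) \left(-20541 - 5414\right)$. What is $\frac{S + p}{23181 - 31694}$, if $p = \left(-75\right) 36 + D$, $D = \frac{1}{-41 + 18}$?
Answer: $\frac{13437744251}{195799} \approx 68630.0$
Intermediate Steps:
$D = - \frac{1}{23}$ ($D = \frac{1}{-23} = - \frac{1}{23} \approx -0.043478$)
$p = - \frac{62101}{23}$ ($p = \left(-75\right) 36 - \frac{1}{23} = -2700 - \frac{1}{23} = - \frac{62101}{23} \approx -2700.0$)
$S = -584247050$ ($S = 22510 \left(-25955\right) = -584247050$)
$\frac{S + p}{23181 - 31694} = \frac{-584247050 - \frac{62101}{23}}{23181 - 31694} = - \frac{13437744251}{23 \left(23181 - 31694\right)} = - \frac{13437744251}{23 \left(-8513\right)} = \left(- \frac{13437744251}{23}\right) \left(- \frac{1}{8513}\right) = \frac{13437744251}{195799}$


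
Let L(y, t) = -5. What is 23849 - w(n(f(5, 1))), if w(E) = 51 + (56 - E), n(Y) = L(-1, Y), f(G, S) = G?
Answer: 23737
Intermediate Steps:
n(Y) = -5
w(E) = 107 - E
23849 - w(n(f(5, 1))) = 23849 - (107 - 1*(-5)) = 23849 - (107 + 5) = 23849 - 1*112 = 23849 - 112 = 23737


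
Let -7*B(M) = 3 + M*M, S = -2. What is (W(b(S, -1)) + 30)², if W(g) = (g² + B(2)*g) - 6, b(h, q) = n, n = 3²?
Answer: 9216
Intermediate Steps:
n = 9
b(h, q) = 9
B(M) = -3/7 - M²/7 (B(M) = -(3 + M*M)/7 = -(3 + M²)/7 = -3/7 - M²/7)
W(g) = -6 + g² - g (W(g) = (g² + (-3/7 - ⅐*2²)*g) - 6 = (g² + (-3/7 - ⅐*4)*g) - 6 = (g² + (-3/7 - 4/7)*g) - 6 = (g² - g) - 6 = -6 + g² - g)
(W(b(S, -1)) + 30)² = ((-6 + 9² - 1*9) + 30)² = ((-6 + 81 - 9) + 30)² = (66 + 30)² = 96² = 9216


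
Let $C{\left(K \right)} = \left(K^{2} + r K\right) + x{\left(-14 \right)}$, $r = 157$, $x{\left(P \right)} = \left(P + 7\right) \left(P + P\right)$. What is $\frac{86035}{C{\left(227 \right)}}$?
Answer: $\frac{86035}{87364} \approx 0.98479$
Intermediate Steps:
$x{\left(P \right)} = 2 P \left(7 + P\right)$ ($x{\left(P \right)} = \left(7 + P\right) 2 P = 2 P \left(7 + P\right)$)
$C{\left(K \right)} = 196 + K^{2} + 157 K$ ($C{\left(K \right)} = \left(K^{2} + 157 K\right) + 2 \left(-14\right) \left(7 - 14\right) = \left(K^{2} + 157 K\right) + 2 \left(-14\right) \left(-7\right) = \left(K^{2} + 157 K\right) + 196 = 196 + K^{2} + 157 K$)
$\frac{86035}{C{\left(227 \right)}} = \frac{86035}{196 + 227^{2} + 157 \cdot 227} = \frac{86035}{196 + 51529 + 35639} = \frac{86035}{87364}$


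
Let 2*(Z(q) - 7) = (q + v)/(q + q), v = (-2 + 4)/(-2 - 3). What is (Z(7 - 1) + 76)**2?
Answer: 6235009/900 ≈ 6927.8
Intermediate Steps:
v = -2/5 (v = 2/(-5) = 2*(-1/5) = -2/5 ≈ -0.40000)
Z(q) = 7 + (-2/5 + q)/(4*q) (Z(q) = 7 + ((q - 2/5)/(q + q))/2 = 7 + ((-2/5 + q)/((2*q)))/2 = 7 + ((-2/5 + q)*(1/(2*q)))/2 = 7 + ((-2/5 + q)/(2*q))/2 = 7 + (-2/5 + q)/(4*q))
(Z(7 - 1) + 76)**2 = ((-2 + 145*(7 - 1))/(20*(7 - 1)) + 76)**2 = ((1/20)*(-2 + 145*6)/6 + 76)**2 = ((1/20)*(1/6)*(-2 + 870) + 76)**2 = ((1/20)*(1/6)*868 + 76)**2 = (217/30 + 76)**2 = (2497/30)**2 = 6235009/900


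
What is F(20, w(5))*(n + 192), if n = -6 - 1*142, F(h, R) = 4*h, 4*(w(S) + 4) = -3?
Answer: 3520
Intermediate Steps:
w(S) = -19/4 (w(S) = -4 + (¼)*(-3) = -4 - ¾ = -19/4)
n = -148 (n = -6 - 142 = -148)
F(20, w(5))*(n + 192) = (4*20)*(-148 + 192) = 80*44 = 3520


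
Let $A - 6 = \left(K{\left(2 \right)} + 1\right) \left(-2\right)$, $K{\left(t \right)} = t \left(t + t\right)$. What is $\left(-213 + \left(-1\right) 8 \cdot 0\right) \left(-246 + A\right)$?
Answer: $54954$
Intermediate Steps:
$K{\left(t \right)} = 2 t^{2}$ ($K{\left(t \right)} = t 2 t = 2 t^{2}$)
$A = -12$ ($A = 6 + \left(2 \cdot 2^{2} + 1\right) \left(-2\right) = 6 + \left(2 \cdot 4 + 1\right) \left(-2\right) = 6 + \left(8 + 1\right) \left(-2\right) = 6 + 9 \left(-2\right) = 6 - 18 = -12$)
$\left(-213 + \left(-1\right) 8 \cdot 0\right) \left(-246 + A\right) = \left(-213 + \left(-1\right) 8 \cdot 0\right) \left(-246 - 12\right) = \left(-213 - 0\right) \left(-258\right) = \left(-213 + 0\right) \left(-258\right) = \left(-213\right) \left(-258\right) = 54954$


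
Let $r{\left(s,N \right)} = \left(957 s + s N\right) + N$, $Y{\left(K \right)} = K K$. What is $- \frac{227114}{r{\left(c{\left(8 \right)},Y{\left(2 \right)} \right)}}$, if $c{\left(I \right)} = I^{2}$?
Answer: $- \frac{113557}{30754} \approx -3.6924$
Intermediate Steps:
$Y{\left(K \right)} = K^{2}$
$r{\left(s,N \right)} = N + 957 s + N s$ ($r{\left(s,N \right)} = \left(957 s + N s\right) + N = N + 957 s + N s$)
$- \frac{227114}{r{\left(c{\left(8 \right)},Y{\left(2 \right)} \right)}} = - \frac{227114}{2^{2} + 957 \cdot 8^{2} + 2^{2} \cdot 8^{2}} = - \frac{227114}{4 + 957 \cdot 64 + 4 \cdot 64} = - \frac{227114}{4 + 61248 + 256} = - \frac{227114}{61508} = \left(-227114\right) \frac{1}{61508} = - \frac{113557}{30754}$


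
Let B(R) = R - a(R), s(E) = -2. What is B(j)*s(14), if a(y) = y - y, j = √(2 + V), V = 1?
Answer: -2*√3 ≈ -3.4641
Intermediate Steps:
j = √3 (j = √(2 + 1) = √3 ≈ 1.7320)
a(y) = 0
B(R) = R (B(R) = R - 1*0 = R + 0 = R)
B(j)*s(14) = √3*(-2) = -2*√3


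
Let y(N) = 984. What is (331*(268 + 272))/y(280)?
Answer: 14895/82 ≈ 181.65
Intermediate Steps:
(331*(268 + 272))/y(280) = (331*(268 + 272))/984 = (331*540)*(1/984) = 178740*(1/984) = 14895/82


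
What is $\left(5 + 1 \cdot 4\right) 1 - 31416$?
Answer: $-31407$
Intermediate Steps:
$\left(5 + 1 \cdot 4\right) 1 - 31416 = \left(5 + 4\right) 1 - 31416 = 9 \cdot 1 - 31416 = 9 - 31416 = -31407$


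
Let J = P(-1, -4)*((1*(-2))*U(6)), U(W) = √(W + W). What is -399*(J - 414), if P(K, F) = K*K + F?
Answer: 165186 - 4788*√3 ≈ 1.5689e+5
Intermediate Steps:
P(K, F) = F + K² (P(K, F) = K² + F = F + K²)
U(W) = √2*√W (U(W) = √(2*W) = √2*√W)
J = 12*√3 (J = (-4 + (-1)²)*((1*(-2))*(√2*√6)) = (-4 + 1)*(-4*√3) = -(-12)*√3 = 12*√3 ≈ 20.785)
-399*(J - 414) = -399*(12*√3 - 414) = -399*(-414 + 12*√3) = 165186 - 4788*√3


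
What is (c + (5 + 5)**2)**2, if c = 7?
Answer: 11449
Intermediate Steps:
(c + (5 + 5)**2)**2 = (7 + (5 + 5)**2)**2 = (7 + 10**2)**2 = (7 + 100)**2 = 107**2 = 11449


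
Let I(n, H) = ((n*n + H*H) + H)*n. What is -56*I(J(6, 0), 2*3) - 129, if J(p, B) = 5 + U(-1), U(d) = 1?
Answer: -26337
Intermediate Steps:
J(p, B) = 6 (J(p, B) = 5 + 1 = 6)
I(n, H) = n*(H + H**2 + n**2) (I(n, H) = ((n**2 + H**2) + H)*n = ((H**2 + n**2) + H)*n = (H + H**2 + n**2)*n = n*(H + H**2 + n**2))
-56*I(J(6, 0), 2*3) - 129 = -336*(2*3 + (2*3)**2 + 6**2) - 129 = -336*(6 + 6**2 + 36) - 129 = -336*(6 + 36 + 36) - 129 = -336*78 - 129 = -56*468 - 129 = -26208 - 129 = -26337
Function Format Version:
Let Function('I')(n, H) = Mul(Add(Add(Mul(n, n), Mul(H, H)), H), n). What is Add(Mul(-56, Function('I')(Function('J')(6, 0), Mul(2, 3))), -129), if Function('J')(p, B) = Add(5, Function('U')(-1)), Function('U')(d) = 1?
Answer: -26337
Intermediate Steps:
Function('J')(p, B) = 6 (Function('J')(p, B) = Add(5, 1) = 6)
Function('I')(n, H) = Mul(n, Add(H, Pow(H, 2), Pow(n, 2))) (Function('I')(n, H) = Mul(Add(Add(Pow(n, 2), Pow(H, 2)), H), n) = Mul(Add(Add(Pow(H, 2), Pow(n, 2)), H), n) = Mul(Add(H, Pow(H, 2), Pow(n, 2)), n) = Mul(n, Add(H, Pow(H, 2), Pow(n, 2))))
Add(Mul(-56, Function('I')(Function('J')(6, 0), Mul(2, 3))), -129) = Add(Mul(-56, Mul(6, Add(Mul(2, 3), Pow(Mul(2, 3), 2), Pow(6, 2)))), -129) = Add(Mul(-56, Mul(6, Add(6, Pow(6, 2), 36))), -129) = Add(Mul(-56, Mul(6, Add(6, 36, 36))), -129) = Add(Mul(-56, Mul(6, 78)), -129) = Add(Mul(-56, 468), -129) = Add(-26208, -129) = -26337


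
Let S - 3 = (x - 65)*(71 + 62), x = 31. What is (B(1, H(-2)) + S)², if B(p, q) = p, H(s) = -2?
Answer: 20412324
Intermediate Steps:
S = -4519 (S = 3 + (31 - 65)*(71 + 62) = 3 - 34*133 = 3 - 4522 = -4519)
(B(1, H(-2)) + S)² = (1 - 4519)² = (-4518)² = 20412324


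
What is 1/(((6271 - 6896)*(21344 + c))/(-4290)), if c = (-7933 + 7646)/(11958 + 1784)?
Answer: 1071876/3333056375 ≈ 0.00032159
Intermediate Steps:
c = -287/13742 ≈ -0.020885
1/(((6271 - 6896)*(21344 + c))/(-4290)) = 1/(((6271 - 6896)*(21344 - 287/13742))/(-4290)) = 1/(-625*293308961/13742*(-1/4290)) = 1/(-183318100625/13742*(-1/4290)) = 1/(3333056375/1071876) = 1071876/3333056375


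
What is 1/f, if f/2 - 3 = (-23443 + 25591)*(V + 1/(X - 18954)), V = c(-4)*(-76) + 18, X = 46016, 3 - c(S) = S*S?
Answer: 13531/58478034390 ≈ 2.3139e-7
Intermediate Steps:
c(S) = 3 - S² (c(S) = 3 - S*S = 3 - S²)
V = 1006 (V = (3 - 1*(-4)²)*(-76) + 18 = (3 - 1*16)*(-76) + 18 = (3 - 16)*(-76) + 18 = -13*(-76) + 18 = 988 + 18 = 1006)
f = 58478034390/13531 (f = 6 + 2*((-23443 + 25591)*(1006 + 1/(46016 - 18954))) = 6 + 2*(2148*(1006 + 1/27062)) = 6 + 2*(2148*(27224373/27062)) = 6 + 2*(29238976602/13531) = 6 + 58477953204/13531 = 58478034390/13531 ≈ 4.3218e+6)
1/f = 1/(58478034390/13531) = 13531/58478034390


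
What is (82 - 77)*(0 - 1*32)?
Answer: -160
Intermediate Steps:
(82 - 77)*(0 - 1*32) = 5*(0 - 32) = 5*(-32) = -160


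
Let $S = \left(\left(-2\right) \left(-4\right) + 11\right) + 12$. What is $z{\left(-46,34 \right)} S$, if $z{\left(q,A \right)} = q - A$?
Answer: $-2480$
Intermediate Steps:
$S = 31$ ($S = \left(8 + 11\right) + 12 = 19 + 12 = 31$)
$z{\left(-46,34 \right)} S = \left(-46 - 34\right) 31 = \left(-80\right) 31 = -2480$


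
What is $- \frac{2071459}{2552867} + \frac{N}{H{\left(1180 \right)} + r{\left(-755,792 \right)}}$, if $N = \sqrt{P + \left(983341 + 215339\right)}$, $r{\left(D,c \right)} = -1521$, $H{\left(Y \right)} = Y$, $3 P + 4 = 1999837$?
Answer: $- \frac{2071459}{2552867} - \frac{\sqrt{1865291}}{341} \approx -4.8166$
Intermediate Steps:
$P = 666611$ ($P = - \frac{4}{3} + \frac{1}{3} \cdot 1999837 = - \frac{4}{3} + \frac{1999837}{3} = 666611$)
$N = \sqrt{1865291}$ ($N = \sqrt{666611 + \left(983341 + 215339\right)} = \sqrt{666611 + 1198680} = \sqrt{1865291} \approx 1365.8$)
$- \frac{2071459}{2552867} + \frac{N}{H{\left(1180 \right)} + r{\left(-755,792 \right)}} = - \frac{2071459}{2552867} + \frac{\sqrt{1865291}}{1180 - 1521} = \left(-2071459\right) \frac{1}{2552867} + \frac{\sqrt{1865291}}{-341} = - \frac{2071459}{2552867} + \sqrt{1865291} \left(- \frac{1}{341}\right) = - \frac{2071459}{2552867} - \frac{\sqrt{1865291}}{341}$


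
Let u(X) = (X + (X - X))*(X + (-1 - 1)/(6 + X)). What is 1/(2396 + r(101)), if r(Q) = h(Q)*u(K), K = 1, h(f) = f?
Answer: 7/17277 ≈ 0.00040516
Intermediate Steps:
u(X) = X*(X - 2/(6 + X)) (u(X) = (X + 0)*(X - 2/(6 + X)) = X*(X - 2/(6 + X)))
r(Q) = 5*Q/7 (r(Q) = Q*(1*(-2 + 1**2 + 6*1)/(6 + 1)) = Q*(1*(-2 + 1 + 6)/7) = Q*(1*(1/7)*5) = Q*(5/7) = 5*Q/7)
1/(2396 + r(101)) = 1/(2396 + (5/7)*101) = 1/(2396 + 505/7) = 1/(17277/7) = 7/17277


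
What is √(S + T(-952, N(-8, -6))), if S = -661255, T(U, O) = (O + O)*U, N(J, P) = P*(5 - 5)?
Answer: 7*I*√13495 ≈ 813.18*I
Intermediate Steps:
N(J, P) = 0 (N(J, P) = P*0 = 0)
T(U, O) = 2*O*U (T(U, O) = (2*O)*U = 2*O*U)
√(S + T(-952, N(-8, -6))) = √(-661255 + 2*0*(-952)) = √(-661255 + 0) = √(-661255) = 7*I*√13495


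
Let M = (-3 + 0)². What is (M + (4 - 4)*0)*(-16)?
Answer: -144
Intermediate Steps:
M = 9 (M = (-3)² = 9)
(M + (4 - 4)*0)*(-16) = (9 + (4 - 4)*0)*(-16) = (9 + 0*0)*(-16) = (9 + 0)*(-16) = 9*(-16) = -144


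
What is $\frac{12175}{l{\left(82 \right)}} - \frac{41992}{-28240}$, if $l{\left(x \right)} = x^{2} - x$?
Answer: $\frac{19460402}{5861565} \approx 3.32$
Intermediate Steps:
$\frac{12175}{l{\left(82 \right)}} - \frac{41992}{-28240} = \frac{12175}{82 \left(-1 + 82\right)} - \frac{41992}{-28240} = \frac{12175}{82 \cdot 81} - - \frac{5249}{3530} = \frac{12175}{6642} + \frac{5249}{3530} = \frac{19460402}{5861565}$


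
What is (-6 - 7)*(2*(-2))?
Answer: 52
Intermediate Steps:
(-6 - 7)*(2*(-2)) = -13*(-4) = 52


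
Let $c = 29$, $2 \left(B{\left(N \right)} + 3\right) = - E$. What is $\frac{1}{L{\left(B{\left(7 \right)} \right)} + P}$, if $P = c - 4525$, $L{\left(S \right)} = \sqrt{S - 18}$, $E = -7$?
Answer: $- \frac{8992}{40428067} - \frac{i \sqrt{70}}{40428067} \approx -0.00022242 - 2.0695 \cdot 10^{-7} i$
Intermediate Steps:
$B{\left(N \right)} = \frac{1}{2}$ ($B{\left(N \right)} = -3 + \frac{\left(-1\right) \left(-7\right)}{2} = -3 + \frac{1}{2} \cdot 7 = -3 + \frac{7}{2} = \frac{1}{2}$)
$L{\left(S \right)} = \sqrt{-18 + S}$
$P = -4496$ ($P = 29 - 4525 = -4496$)
$\frac{1}{L{\left(B{\left(7 \right)} \right)} + P} = \frac{1}{\sqrt{-18 + \frac{1}{2}} - 4496} = \frac{1}{\sqrt{- \frac{35}{2}} - 4496} = \frac{1}{\frac{i \sqrt{70}}{2} - 4496} = \frac{1}{-4496 + \frac{i \sqrt{70}}{2}}$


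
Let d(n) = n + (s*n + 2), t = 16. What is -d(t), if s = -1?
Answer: -2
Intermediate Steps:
d(n) = 2 (d(n) = n + (-n + 2) = n + (2 - n) = 2)
-d(t) = -1*2 = -2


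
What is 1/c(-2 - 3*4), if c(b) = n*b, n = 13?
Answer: -1/182 ≈ -0.0054945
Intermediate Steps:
c(b) = 13*b
1/c(-2 - 3*4) = 1/(13*(-2 - 3*4)) = 1/(13*(-2 - 12)) = 1/(13*(-14)) = 1/(-182) = -1/182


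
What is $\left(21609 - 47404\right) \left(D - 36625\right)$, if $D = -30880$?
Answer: $1741291475$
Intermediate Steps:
$\left(21609 - 47404\right) \left(D - 36625\right) = \left(21609 - 47404\right) \left(-30880 - 36625\right) = \left(-25795\right) \left(-67505\right) = 1741291475$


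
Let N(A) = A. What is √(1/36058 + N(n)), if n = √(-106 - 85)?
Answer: √(298 + 10745284*I*√191)/3278 ≈ 2.6287 + 2.6287*I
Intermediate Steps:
n = I*√191 (n = √(-191) = I*√191 ≈ 13.82*I)
√(1/36058 + N(n)) = √(1/36058 + I*√191)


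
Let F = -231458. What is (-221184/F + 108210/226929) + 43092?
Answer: 377243732141410/8754088747 ≈ 43093.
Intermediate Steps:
(-221184/F + 108210/226929) + 43092 = (-221184/(-231458) + 108210/226929) + 43092 = (-221184*(-1/231458) + 108210*(1/226929)) + 43092 = (110592/115729 + 36070/75643) + 43092 = 12539855686/8754088747 + 43092 = 377243732141410/8754088747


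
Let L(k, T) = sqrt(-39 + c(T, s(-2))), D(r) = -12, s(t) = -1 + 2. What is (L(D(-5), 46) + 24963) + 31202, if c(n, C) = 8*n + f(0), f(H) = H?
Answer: 56165 + sqrt(329) ≈ 56183.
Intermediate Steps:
s(t) = 1
c(n, C) = 8*n (c(n, C) = 8*n + 0 = 8*n)
L(k, T) = sqrt(-39 + 8*T)
(L(D(-5), 46) + 24963) + 31202 = (sqrt(-39 + 8*46) + 24963) + 31202 = (sqrt(-39 + 368) + 24963) + 31202 = (sqrt(329) + 24963) + 31202 = (24963 + sqrt(329)) + 31202 = 56165 + sqrt(329)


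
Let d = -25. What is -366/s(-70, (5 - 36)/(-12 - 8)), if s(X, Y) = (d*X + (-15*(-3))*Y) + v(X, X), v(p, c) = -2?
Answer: -1464/7271 ≈ -0.20135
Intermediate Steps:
s(X, Y) = -2 - 25*X + 45*Y (s(X, Y) = (-25*X + (-15*(-3))*Y) - 2 = (-25*X + 45*Y) - 2 = -2 - 25*X + 45*Y)
-366/s(-70, (5 - 36)/(-12 - 8)) = -366/(-2 - 25*(-70) + 45*((5 - 36)/(-12 - 8))) = -366/(-2 + 1750 + 45*(-31/(-20))) = -366/(-2 + 1750 + 45*(-31*(-1/20))) = -366/(-2 + 1750 + 45*(31/20)) = -366/(-2 + 1750 + 279/4) = -366/7271/4 = -366*4/7271 = -1464/7271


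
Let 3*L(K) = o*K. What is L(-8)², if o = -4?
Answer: 1024/9 ≈ 113.78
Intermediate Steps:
L(K) = -4*K/3 (L(K) = (-4*K)/3 = -4*K/3)
L(-8)² = (-4/3*(-8))² = (32/3)² = 1024/9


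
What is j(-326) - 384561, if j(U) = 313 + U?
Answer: -384574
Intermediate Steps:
j(-326) - 384561 = (313 - 326) - 384561 = -13 - 384561 = -384574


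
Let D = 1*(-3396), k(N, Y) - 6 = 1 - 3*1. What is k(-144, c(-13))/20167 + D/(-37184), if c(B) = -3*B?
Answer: 350183/3825968 ≈ 0.091528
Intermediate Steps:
k(N, Y) = 4 (k(N, Y) = 6 + (1 - 3*1) = 6 + (1 - 3) = 6 - 2 = 4)
D = -3396
k(-144, c(-13))/20167 + D/(-37184) = 4/20167 - 3396/(-37184) = 4*(1/20167) - 3396*(-1/37184) = 4/20167 + 849/9296 = 350183/3825968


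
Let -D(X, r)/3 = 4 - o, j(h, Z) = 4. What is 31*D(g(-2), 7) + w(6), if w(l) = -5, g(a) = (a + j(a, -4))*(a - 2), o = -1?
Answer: -470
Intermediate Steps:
g(a) = (-2 + a)*(4 + a) (g(a) = (a + 4)*(a - 2) = (4 + a)*(-2 + a) = (-2 + a)*(4 + a))
D(X, r) = -15 (D(X, r) = -3*(4 - 1*(-1)) = -3*(4 + 1) = -3*5 = -15)
31*D(g(-2), 7) + w(6) = 31*(-15) - 5 = -465 - 5 = -470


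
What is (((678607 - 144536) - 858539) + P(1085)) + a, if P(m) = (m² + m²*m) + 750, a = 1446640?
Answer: 1279589272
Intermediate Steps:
P(m) = 750 + m² + m³ (P(m) = (m² + m³) + 750 = 750 + m² + m³)
(((678607 - 144536) - 858539) + P(1085)) + a = (((678607 - 144536) - 858539) + (750 + 1085² + 1085³)) + 1446640 = ((534071 - 858539) + (750 + 1177225 + 1277289125)) + 1446640 = (-324468 + 1278467100) + 1446640 = 1278142632 + 1446640 = 1279589272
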